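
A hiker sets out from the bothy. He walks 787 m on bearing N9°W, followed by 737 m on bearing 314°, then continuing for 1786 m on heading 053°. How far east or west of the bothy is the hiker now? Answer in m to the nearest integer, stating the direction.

773 m east

Leg 1 (N9°W, 787 m): east 787 sin 351° = -123.11, north 787 cos 351° = 777.31
Leg 2 (314°, 737 m): east 737 sin 314° = -530.15, north 737 cos 314° = 511.96
Leg 3 (053°, 1786 m): east 1786 sin 53° = 1426.36, north 1786 cos 53° = 1074.84
Net east component: 773.10 m.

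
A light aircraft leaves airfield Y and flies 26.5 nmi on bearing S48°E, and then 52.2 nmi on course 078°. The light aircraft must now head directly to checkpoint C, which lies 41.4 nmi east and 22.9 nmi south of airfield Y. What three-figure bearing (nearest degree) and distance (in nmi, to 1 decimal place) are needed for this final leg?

Leg 1 (S48°E, 26.5 nmi): east 26.5 sin 132° = 19.69, north 26.5 cos 132° = -17.73
Leg 2 (078°, 52.2 nmi): east 52.2 sin 78° = 51.06, north 52.2 cos 78° = 10.85
Current position: (70.75, -6.88). Target: (41.4, -22.9). Remaining: Δeast = -29.35, Δnorth = -16.02.
Bearing = atan2(-29.35, -16.02) mod 360° = 241.37°; distance = √((-29.35)² + (-16.02)²) = 33.440 nmi.

241°, 33.4 nmi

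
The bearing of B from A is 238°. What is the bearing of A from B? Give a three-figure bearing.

Back-bearing = 238° − 180° = 058°.

058°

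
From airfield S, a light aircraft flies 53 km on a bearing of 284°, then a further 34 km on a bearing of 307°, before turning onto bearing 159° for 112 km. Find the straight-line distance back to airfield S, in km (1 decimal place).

Leg 1 (284°, 53 km): east 53 sin 284° = -51.43, north 53 cos 284° = 12.82
Leg 2 (307°, 34 km): east 34 sin 307° = -27.15, north 34 cos 307° = 20.46
Leg 3 (159°, 112 km): east 112 sin 159° = 40.14, north 112 cos 159° = -104.56
Net: -38.44 east, -71.28 north. Distance = √((-38.44)² + (-71.28)²) = 80.983 km.

81.0 km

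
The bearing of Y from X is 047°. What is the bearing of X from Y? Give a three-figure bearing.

227°

Back-bearing = 047° + 180° = 227°.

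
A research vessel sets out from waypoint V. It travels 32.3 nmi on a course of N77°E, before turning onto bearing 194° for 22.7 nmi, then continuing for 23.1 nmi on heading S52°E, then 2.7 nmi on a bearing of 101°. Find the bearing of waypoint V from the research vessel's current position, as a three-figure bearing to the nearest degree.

Leg 1 (N77°E, 32.3 nmi): east 32.3 sin 77° = 31.47, north 32.3 cos 77° = 7.27
Leg 2 (194°, 22.7 nmi): east 22.7 sin 194° = -5.49, north 22.7 cos 194° = -22.03
Leg 3 (S52°E, 23.1 nmi): east 23.1 sin 128° = 18.20, north 23.1 cos 128° = -14.22
Leg 4 (101°, 2.7 nmi): east 2.7 sin 101° = 2.65, north 2.7 cos 101° = -0.52
Net displacement: 46.83 east, -29.50 north. Direction back to start is (-46.83, 29.50): bearing = atan2(-46.83, 29.50) mod 360° = 302.20° ≈ 302°.

302°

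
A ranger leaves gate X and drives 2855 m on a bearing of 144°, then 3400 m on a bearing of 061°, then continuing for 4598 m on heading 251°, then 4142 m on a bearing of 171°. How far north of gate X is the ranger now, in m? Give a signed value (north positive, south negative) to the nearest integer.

Leg 1 (144°, 2855 m): east 2855 sin 144° = 1678.13, north 2855 cos 144° = -2309.74
Leg 2 (061°, 3400 m): east 3400 sin 61° = 2973.71, north 3400 cos 61° = 1648.35
Leg 3 (251°, 4598 m): east 4598 sin 251° = -4347.49, north 4598 cos 251° = -1496.96
Leg 4 (171°, 4142 m): east 4142 sin 171° = 647.95, north 4142 cos 171° = -4091.01
Net north component: -6249.36 m.

-6249 m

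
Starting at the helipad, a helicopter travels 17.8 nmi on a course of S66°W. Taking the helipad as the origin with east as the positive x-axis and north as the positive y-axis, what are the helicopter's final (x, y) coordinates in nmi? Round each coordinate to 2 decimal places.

(-16.26, -7.24)

Leg 1 (S66°W, 17.8 nmi): east 17.8 sin 246° = -16.26, north 17.8 cos 246° = -7.24
Summing: -16.26 nmi east, -7.24 nmi north → (-16.26, -7.24).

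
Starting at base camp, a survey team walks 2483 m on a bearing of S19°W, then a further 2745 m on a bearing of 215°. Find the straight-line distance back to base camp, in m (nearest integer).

Leg 1 (S19°W, 2483 m): east 2483 sin 199° = -808.39, north 2483 cos 199° = -2347.72
Leg 2 (215°, 2745 m): east 2745 sin 215° = -1574.47, north 2745 cos 215° = -2248.57
Net: -2382.85 east, -4596.29 north. Distance = √((-2382.85)² + (-4596.29)²) = 5177.250 m.

5177 m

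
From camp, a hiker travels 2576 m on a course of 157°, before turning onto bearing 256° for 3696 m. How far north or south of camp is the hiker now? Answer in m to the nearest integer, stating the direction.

3265 m south

Leg 1 (157°, 2576 m): east 2576 sin 157° = 1006.52, north 2576 cos 157° = -2371.22
Leg 2 (256°, 3696 m): east 3696 sin 256° = -3586.21, north 3696 cos 256° = -894.14
Net north component: -3265.36 m.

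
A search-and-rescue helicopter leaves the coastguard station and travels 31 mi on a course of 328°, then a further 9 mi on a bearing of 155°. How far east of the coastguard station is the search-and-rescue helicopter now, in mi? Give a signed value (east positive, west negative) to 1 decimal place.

-12.6 mi

Leg 1 (328°, 31 mi): east 31 sin 328° = -16.43, north 31 cos 328° = 26.29
Leg 2 (155°, 9 mi): east 9 sin 155° = 3.80, north 9 cos 155° = -8.16
Net east component: -12.62 mi.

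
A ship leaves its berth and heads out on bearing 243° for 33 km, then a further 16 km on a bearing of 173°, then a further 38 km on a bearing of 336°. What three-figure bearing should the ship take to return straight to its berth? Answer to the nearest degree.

Leg 1 (243°, 33 km): east 33 sin 243° = -29.40, north 33 cos 243° = -14.98
Leg 2 (173°, 16 km): east 16 sin 173° = 1.95, north 16 cos 173° = -15.88
Leg 3 (336°, 38 km): east 38 sin 336° = -15.46, north 38 cos 336° = 34.71
Net displacement: -42.91 east, 3.85 north. Direction back to start is (42.91, -3.85): bearing = atan2(42.91, -3.85) mod 360° = 95.13° ≈ 095°.

095°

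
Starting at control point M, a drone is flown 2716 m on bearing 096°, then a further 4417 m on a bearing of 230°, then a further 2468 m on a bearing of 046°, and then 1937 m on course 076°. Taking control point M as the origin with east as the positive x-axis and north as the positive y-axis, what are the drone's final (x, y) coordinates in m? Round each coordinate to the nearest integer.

(2972, -940)

Leg 1 (096°, 2716 m): east 2716 sin 96° = 2701.12, north 2716 cos 96° = -283.90
Leg 2 (230°, 4417 m): east 4417 sin 230° = -3383.62, north 4417 cos 230° = -2839.19
Leg 3 (046°, 2468 m): east 2468 sin 46° = 1775.33, north 2468 cos 46° = 1714.42
Leg 4 (076°, 1937 m): east 1937 sin 76° = 1879.46, north 1937 cos 76° = 468.60
Summing: 2972.30 m east, -940.07 m north → (2972, -940).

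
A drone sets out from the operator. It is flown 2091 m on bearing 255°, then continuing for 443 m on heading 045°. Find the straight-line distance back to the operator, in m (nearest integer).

1722 m

Leg 1 (255°, 2091 m): east 2091 sin 255° = -2019.75, north 2091 cos 255° = -541.19
Leg 2 (045°, 443 m): east 443 sin 45° = 313.25, north 443 cos 45° = 313.25
Net: -1706.50 east, -227.94 north. Distance = √((-1706.50)² + (-227.94)²) = 1721.659 m.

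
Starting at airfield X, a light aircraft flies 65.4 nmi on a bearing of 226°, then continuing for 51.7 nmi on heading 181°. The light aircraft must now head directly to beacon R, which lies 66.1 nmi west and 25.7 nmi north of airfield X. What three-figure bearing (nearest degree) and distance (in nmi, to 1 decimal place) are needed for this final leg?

Leg 1 (226°, 65.4 nmi): east 65.4 sin 226° = -47.04, north 65.4 cos 226° = -45.43
Leg 2 (181°, 51.7 nmi): east 51.7 sin 181° = -0.90, north 51.7 cos 181° = -51.69
Current position: (-47.95, -97.12). Target: (-66.1, 25.7). Remaining: Δeast = -18.15, Δnorth = 122.82.
Bearing = atan2(-18.15, 122.82) mod 360° = 351.59°; distance = √((-18.15)² + (122.82)²) = 124.157 nmi.

352°, 124.2 nmi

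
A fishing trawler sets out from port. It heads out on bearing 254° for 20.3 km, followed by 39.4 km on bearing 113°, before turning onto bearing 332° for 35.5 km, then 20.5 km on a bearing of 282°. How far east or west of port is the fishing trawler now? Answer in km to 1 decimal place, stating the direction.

20.0 km west

Leg 1 (254°, 20.3 km): east 20.3 sin 254° = -19.51, north 20.3 cos 254° = -5.60
Leg 2 (113°, 39.4 km): east 39.4 sin 113° = 36.27, north 39.4 cos 113° = -15.39
Leg 3 (332°, 35.5 km): east 35.5 sin 332° = -16.67, north 35.5 cos 332° = 31.34
Leg 4 (282°, 20.5 km): east 20.5 sin 282° = -20.05, north 20.5 cos 282° = 4.26
Net east component: -19.96 km.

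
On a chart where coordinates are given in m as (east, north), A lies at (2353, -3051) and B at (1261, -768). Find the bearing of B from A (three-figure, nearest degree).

334°

Δeast = 1261 − 2353 = -1092.00; Δnorth = -768 − -3051 = 2283.00.
Bearing = atan2(Δeast, Δnorth) mod 360° = 334.44° ≈ 334°.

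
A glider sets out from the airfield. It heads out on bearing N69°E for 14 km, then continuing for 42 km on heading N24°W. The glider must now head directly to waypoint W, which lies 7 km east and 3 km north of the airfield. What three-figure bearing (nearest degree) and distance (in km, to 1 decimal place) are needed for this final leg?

Leg 1 (N69°E, 14 km): east 14 sin 69° = 13.07, north 14 cos 69° = 5.02
Leg 2 (N24°W, 42 km): east 42 sin 336° = -17.08, north 42 cos 336° = 38.37
Current position: (-4.01, 43.39). Target: (7, 3). Remaining: Δeast = 11.01, Δnorth = -40.39.
Bearing = atan2(11.01, -40.39) mod 360° = 164.75°; distance = √((11.01)² + (-40.39)²) = 41.861 km.

165°, 41.9 km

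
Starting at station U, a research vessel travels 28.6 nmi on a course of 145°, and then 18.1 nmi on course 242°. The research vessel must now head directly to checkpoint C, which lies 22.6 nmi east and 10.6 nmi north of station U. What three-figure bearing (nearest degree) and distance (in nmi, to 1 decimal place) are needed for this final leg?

028°, 48.0 nmi

Leg 1 (145°, 28.6 nmi): east 28.6 sin 145° = 16.40, north 28.6 cos 145° = -23.43
Leg 2 (242°, 18.1 nmi): east 18.1 sin 242° = -15.98, north 18.1 cos 242° = -8.50
Current position: (0.42, -31.93). Target: (22.6, 10.6). Remaining: Δeast = 22.18, Δnorth = 42.53.
Bearing = atan2(22.18, 42.53) mod 360° = 27.54°; distance = √((22.18)² + (42.53)²) = 47.961 nmi.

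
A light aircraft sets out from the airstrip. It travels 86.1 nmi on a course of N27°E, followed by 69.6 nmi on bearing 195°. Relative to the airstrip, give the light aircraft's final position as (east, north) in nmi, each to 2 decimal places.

Leg 1 (N27°E, 86.1 nmi): east 86.1 sin 27° = 39.09, north 86.1 cos 27° = 76.72
Leg 2 (195°, 69.6 nmi): east 69.6 sin 195° = -18.01, north 69.6 cos 195° = -67.23
Summing: 21.07 nmi east, 9.49 nmi north → (21.07, 9.49).

(21.07, 9.49)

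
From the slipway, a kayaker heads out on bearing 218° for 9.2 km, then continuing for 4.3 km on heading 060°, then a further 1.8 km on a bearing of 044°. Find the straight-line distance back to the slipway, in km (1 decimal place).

3.9 km

Leg 1 (218°, 9.2 km): east 9.2 sin 218° = -5.66, north 9.2 cos 218° = -7.25
Leg 2 (060°, 4.3 km): east 4.3 sin 60° = 3.72, north 4.3 cos 60° = 2.15
Leg 3 (044°, 1.8 km): east 1.8 sin 44° = 1.25, north 1.8 cos 44° = 1.29
Net: -0.69 east, -3.80 north. Distance = √((-0.69)² + (-3.80)²) = 3.867 km.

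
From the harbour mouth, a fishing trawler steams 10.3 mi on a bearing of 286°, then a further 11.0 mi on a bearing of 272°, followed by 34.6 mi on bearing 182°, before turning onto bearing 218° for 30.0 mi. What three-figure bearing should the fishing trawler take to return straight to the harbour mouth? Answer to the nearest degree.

036°

Leg 1 (286°, 10.3 mi): east 10.3 sin 286° = -9.90, north 10.3 cos 286° = 2.84
Leg 2 (272°, 11.0 mi): east 11.0 sin 272° = -10.99, north 11.0 cos 272° = 0.38
Leg 3 (182°, 34.6 mi): east 34.6 sin 182° = -1.21, north 34.6 cos 182° = -34.58
Leg 4 (218°, 30.0 mi): east 30.0 sin 218° = -18.47, north 30.0 cos 218° = -23.64
Net displacement: -40.57 east, -55.00 north. Direction back to start is (40.57, 55.00): bearing = atan2(40.57, 55.00) mod 360° = 36.42° ≈ 036°.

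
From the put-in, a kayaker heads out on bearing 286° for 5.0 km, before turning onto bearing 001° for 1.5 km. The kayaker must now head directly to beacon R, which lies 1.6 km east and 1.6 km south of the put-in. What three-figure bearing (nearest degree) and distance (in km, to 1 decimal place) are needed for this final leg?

125°, 7.8 km

Leg 1 (286°, 5.0 km): east 5.0 sin 286° = -4.81, north 5.0 cos 286° = 1.38
Leg 2 (001°, 1.5 km): east 1.5 sin 1° = 0.03, north 1.5 cos 1° = 1.50
Current position: (-4.78, 2.88). Target: (1.6, -1.6). Remaining: Δeast = 6.38, Δnorth = -4.48.
Bearing = atan2(6.38, -4.48) mod 360° = 125.06°; distance = √((6.38)² + (-4.48)²) = 7.795 km.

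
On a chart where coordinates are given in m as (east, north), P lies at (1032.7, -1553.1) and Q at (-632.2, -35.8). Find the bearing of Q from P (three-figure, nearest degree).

Δeast = -632.2 − 1032.7 = -1664.90; Δnorth = -35.8 − -1553.1 = 1517.30.
Bearing = atan2(Δeast, Δnorth) mod 360° = 312.34° ≈ 312°.

312°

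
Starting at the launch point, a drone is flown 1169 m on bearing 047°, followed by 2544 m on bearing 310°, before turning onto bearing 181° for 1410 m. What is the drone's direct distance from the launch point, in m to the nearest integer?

Leg 1 (047°, 1169 m): east 1169 sin 47° = 854.95, north 1169 cos 47° = 797.26
Leg 2 (310°, 2544 m): east 2544 sin 310° = -1948.82, north 2544 cos 310° = 1635.25
Leg 3 (181°, 1410 m): east 1410 sin 181° = -24.61, north 1410 cos 181° = -1409.79
Net: -1118.47 east, 1022.72 north. Distance = √((-1118.47)² + (1022.72)²) = 1515.567 m.

1516 m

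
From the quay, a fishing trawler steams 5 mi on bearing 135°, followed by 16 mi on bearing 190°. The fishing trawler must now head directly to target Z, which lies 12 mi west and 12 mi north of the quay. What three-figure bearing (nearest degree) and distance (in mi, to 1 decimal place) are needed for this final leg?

338°, 33.8 mi

Leg 1 (135°, 5 mi): east 5 sin 135° = 3.54, north 5 cos 135° = -3.54
Leg 2 (190°, 16 mi): east 16 sin 190° = -2.78, north 16 cos 190° = -15.76
Current position: (0.76, -19.29). Target: (-12, 12). Remaining: Δeast = -12.76, Δnorth = 31.29.
Bearing = atan2(-12.76, 31.29) mod 360° = 337.82°; distance = √((-12.76)² + (31.29)²) = 33.793 mi.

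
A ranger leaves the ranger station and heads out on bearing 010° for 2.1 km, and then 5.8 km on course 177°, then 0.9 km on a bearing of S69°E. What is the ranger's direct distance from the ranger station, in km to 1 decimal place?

Leg 1 (010°, 2.1 km): east 2.1 sin 10° = 0.36, north 2.1 cos 10° = 2.07
Leg 2 (177°, 5.8 km): east 5.8 sin 177° = 0.30, north 5.8 cos 177° = -5.79
Leg 3 (S69°E, 0.9 km): east 0.9 sin 111° = 0.84, north 0.9 cos 111° = -0.32
Net: 1.51 east, -4.05 north. Distance = √((1.51)² + (-4.05)²) = 4.318 km.

4.3 km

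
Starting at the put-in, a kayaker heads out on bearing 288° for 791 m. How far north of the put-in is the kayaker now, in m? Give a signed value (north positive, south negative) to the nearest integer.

244 m

Leg 1 (288°, 791 m): east 791 sin 288° = -752.29, north 791 cos 288° = 244.43
Net north component: 244.43 m.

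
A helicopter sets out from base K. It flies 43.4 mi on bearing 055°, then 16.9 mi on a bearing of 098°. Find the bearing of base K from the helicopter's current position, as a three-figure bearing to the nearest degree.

247°

Leg 1 (055°, 43.4 mi): east 43.4 sin 55° = 35.55, north 43.4 cos 55° = 24.89
Leg 2 (098°, 16.9 mi): east 16.9 sin 98° = 16.74, north 16.9 cos 98° = -2.35
Net displacement: 52.29 east, 22.54 north. Direction back to start is (-52.29, -22.54): bearing = atan2(-52.29, -22.54) mod 360° = 246.68° ≈ 247°.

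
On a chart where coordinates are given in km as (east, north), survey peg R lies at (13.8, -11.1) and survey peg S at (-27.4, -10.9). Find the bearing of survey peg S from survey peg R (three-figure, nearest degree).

270°

Δeast = -27.4 − 13.8 = -41.20; Δnorth = -10.9 − -11.1 = 0.20.
Bearing = atan2(Δeast, Δnorth) mod 360° = 270.28° ≈ 270°.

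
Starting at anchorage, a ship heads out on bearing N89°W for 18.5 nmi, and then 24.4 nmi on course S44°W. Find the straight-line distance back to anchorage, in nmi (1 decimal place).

Leg 1 (N89°W, 18.5 nmi): east 18.5 sin 271° = -18.50, north 18.5 cos 271° = 0.32
Leg 2 (S44°W, 24.4 nmi): east 24.4 sin 224° = -16.95, north 24.4 cos 224° = -17.55
Net: -35.45 east, -17.23 north. Distance = √((-35.45)² + (-17.23)²) = 39.412 nmi.

39.4 nmi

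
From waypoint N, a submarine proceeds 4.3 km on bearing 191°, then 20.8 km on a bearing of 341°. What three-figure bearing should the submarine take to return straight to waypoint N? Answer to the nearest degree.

Leg 1 (191°, 4.3 km): east 4.3 sin 191° = -0.82, north 4.3 cos 191° = -4.22
Leg 2 (341°, 20.8 km): east 20.8 sin 341° = -6.77, north 20.8 cos 341° = 19.67
Net displacement: -7.59 east, 15.45 north. Direction back to start is (7.59, -15.45): bearing = atan2(7.59, -15.45) mod 360° = 153.82° ≈ 154°.

154°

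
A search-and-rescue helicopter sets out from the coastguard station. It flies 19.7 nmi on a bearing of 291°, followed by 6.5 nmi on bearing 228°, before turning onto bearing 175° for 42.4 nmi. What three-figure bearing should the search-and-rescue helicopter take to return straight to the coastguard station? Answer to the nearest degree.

Leg 1 (291°, 19.7 nmi): east 19.7 sin 291° = -18.39, north 19.7 cos 291° = 7.06
Leg 2 (228°, 6.5 nmi): east 6.5 sin 228° = -4.83, north 6.5 cos 228° = -4.35
Leg 3 (175°, 42.4 nmi): east 42.4 sin 175° = 3.70, north 42.4 cos 175° = -42.24
Net displacement: -19.53 east, -39.53 north. Direction back to start is (19.53, 39.53): bearing = atan2(19.53, 39.53) mod 360° = 26.29° ≈ 026°.

026°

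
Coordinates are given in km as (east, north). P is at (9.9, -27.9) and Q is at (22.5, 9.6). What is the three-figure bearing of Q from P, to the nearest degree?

Δeast = 22.5 − 9.9 = 12.60; Δnorth = 9.6 − -27.9 = 37.50.
Bearing = atan2(Δeast, Δnorth) mod 360° = 18.57° ≈ 019°.

019°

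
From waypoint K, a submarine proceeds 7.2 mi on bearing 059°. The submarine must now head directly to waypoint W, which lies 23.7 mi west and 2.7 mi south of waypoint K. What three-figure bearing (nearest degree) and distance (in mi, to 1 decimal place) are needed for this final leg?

258°, 30.6 mi

Leg 1 (059°, 7.2 mi): east 7.2 sin 59° = 6.17, north 7.2 cos 59° = 3.71
Current position: (6.17, 3.71). Target: (-23.7, -2.7). Remaining: Δeast = -29.87, Δnorth = -6.41.
Bearing = atan2(-29.87, -6.41) mod 360° = 257.89°; distance = √((-29.87)² + (-6.41)²) = 30.551 mi.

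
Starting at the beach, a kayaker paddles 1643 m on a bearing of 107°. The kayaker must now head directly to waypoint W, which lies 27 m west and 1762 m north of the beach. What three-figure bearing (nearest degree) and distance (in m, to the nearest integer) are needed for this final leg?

Leg 1 (107°, 1643 m): east 1643 sin 107° = 1571.21, north 1643 cos 107° = -480.37
Current position: (1571.21, -480.37). Target: (-27, 1762). Remaining: Δeast = -1598.21, Δnorth = 2242.37.
Bearing = atan2(-1598.21, 2242.37) mod 360° = 324.52°; distance = √((-1598.21)² + (2242.37)²) = 2753.630 m.

325°, 2754 m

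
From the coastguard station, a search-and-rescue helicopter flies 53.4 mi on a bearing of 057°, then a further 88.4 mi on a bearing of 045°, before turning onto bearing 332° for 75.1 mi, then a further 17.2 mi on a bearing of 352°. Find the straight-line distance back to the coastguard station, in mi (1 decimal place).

188.3 mi

Leg 1 (057°, 53.4 mi): east 53.4 sin 57° = 44.79, north 53.4 cos 57° = 29.08
Leg 2 (045°, 88.4 mi): east 88.4 sin 45° = 62.51, north 88.4 cos 45° = 62.51
Leg 3 (332°, 75.1 mi): east 75.1 sin 332° = -35.26, north 75.1 cos 332° = 66.31
Leg 4 (352°, 17.2 mi): east 17.2 sin 352° = -2.39, north 17.2 cos 352° = 17.03
Net: 69.64 east, 174.93 north. Distance = √((69.64)² + (174.93)²) = 188.287 mi.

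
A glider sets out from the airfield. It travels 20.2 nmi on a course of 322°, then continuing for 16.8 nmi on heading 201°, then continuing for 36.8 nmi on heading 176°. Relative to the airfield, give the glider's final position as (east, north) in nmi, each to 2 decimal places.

Leg 1 (322°, 20.2 nmi): east 20.2 sin 322° = -12.44, north 20.2 cos 322° = 15.92
Leg 2 (201°, 16.8 nmi): east 16.8 sin 201° = -6.02, north 16.8 cos 201° = -15.68
Leg 3 (176°, 36.8 nmi): east 36.8 sin 176° = 2.57, north 36.8 cos 176° = -36.71
Summing: -15.89 nmi east, -36.48 nmi north → (-15.89, -36.48).

(-15.89, -36.48)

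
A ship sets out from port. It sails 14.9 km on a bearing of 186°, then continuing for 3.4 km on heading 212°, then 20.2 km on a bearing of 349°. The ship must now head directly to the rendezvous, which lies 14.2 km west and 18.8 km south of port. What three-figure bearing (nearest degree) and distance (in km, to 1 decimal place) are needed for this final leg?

198°, 22.1 km

Leg 1 (186°, 14.9 km): east 14.9 sin 186° = -1.56, north 14.9 cos 186° = -14.82
Leg 2 (212°, 3.4 km): east 3.4 sin 212° = -1.80, north 3.4 cos 212° = -2.88
Leg 3 (349°, 20.2 km): east 20.2 sin 349° = -3.85, north 20.2 cos 349° = 19.83
Current position: (-7.21, 2.13). Target: (-14.2, -18.8). Remaining: Δeast = -6.99, Δnorth = -20.93.
Bearing = atan2(-6.99, -20.93) mod 360° = 198.46°; distance = √((-6.99)² + (-20.93)²) = 22.063 km.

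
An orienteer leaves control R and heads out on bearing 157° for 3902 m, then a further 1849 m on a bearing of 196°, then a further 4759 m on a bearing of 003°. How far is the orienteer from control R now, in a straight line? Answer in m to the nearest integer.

Leg 1 (157°, 3902 m): east 3902 sin 157° = 1524.63, north 3902 cos 157° = -3591.81
Leg 2 (196°, 1849 m): east 1849 sin 196° = -509.65, north 1849 cos 196° = -1777.37
Leg 3 (003°, 4759 m): east 4759 sin 3° = 249.07, north 4759 cos 3° = 4752.48
Net: 1264.05 east, -616.70 north. Distance = √((1264.05)² + (-616.70)²) = 1406.463 m.

1406 m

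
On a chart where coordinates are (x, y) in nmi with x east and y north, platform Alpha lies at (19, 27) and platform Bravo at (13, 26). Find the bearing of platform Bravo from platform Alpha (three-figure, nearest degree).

Δeast = 13 − 19 = -6.00; Δnorth = 26 − 27 = -1.00.
Bearing = atan2(Δeast, Δnorth) mod 360° = 260.54° ≈ 261°.

261°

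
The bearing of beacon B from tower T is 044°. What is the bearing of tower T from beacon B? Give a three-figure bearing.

Back-bearing = 044° + 180° = 224°.

224°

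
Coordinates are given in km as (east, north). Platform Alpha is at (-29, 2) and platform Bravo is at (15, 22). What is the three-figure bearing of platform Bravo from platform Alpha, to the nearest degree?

066°

Δeast = 15 − -29 = 44.00; Δnorth = 22 − 2 = 20.00.
Bearing = atan2(Δeast, Δnorth) mod 360° = 65.56° ≈ 066°.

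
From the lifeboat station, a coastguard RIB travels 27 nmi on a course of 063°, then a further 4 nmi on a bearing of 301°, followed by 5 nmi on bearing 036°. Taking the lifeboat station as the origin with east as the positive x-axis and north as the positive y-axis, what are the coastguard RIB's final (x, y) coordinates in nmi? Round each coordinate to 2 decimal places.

(23.57, 18.36)

Leg 1 (063°, 27 nmi): east 27 sin 63° = 24.06, north 27 cos 63° = 12.26
Leg 2 (301°, 4 nmi): east 4 sin 301° = -3.43, north 4 cos 301° = 2.06
Leg 3 (036°, 5 nmi): east 5 sin 36° = 2.94, north 5 cos 36° = 4.05
Summing: 23.57 nmi east, 18.36 nmi north → (23.57, 18.36).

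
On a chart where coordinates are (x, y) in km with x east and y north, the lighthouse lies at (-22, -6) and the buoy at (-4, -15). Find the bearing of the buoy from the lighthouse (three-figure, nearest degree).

Δeast = -4 − -22 = 18.00; Δnorth = -15 − -6 = -9.00.
Bearing = atan2(Δeast, Δnorth) mod 360° = 116.57° ≈ 117°.

117°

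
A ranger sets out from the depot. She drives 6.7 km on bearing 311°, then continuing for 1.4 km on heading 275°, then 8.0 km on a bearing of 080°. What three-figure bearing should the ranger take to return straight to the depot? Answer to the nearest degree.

194°

Leg 1 (311°, 6.7 km): east 6.7 sin 311° = -5.06, north 6.7 cos 311° = 4.40
Leg 2 (275°, 1.4 km): east 1.4 sin 275° = -1.39, north 1.4 cos 275° = 0.12
Leg 3 (080°, 8.0 km): east 8.0 sin 80° = 7.88, north 8.0 cos 80° = 1.39
Net displacement: 1.43 east, 5.91 north. Direction back to start is (-1.43, -5.91): bearing = atan2(-1.43, -5.91) mod 360° = 193.58° ≈ 194°.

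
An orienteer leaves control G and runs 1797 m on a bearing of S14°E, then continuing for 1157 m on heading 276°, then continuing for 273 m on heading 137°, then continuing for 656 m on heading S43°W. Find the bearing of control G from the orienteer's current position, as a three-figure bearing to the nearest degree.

Leg 1 (S14°E, 1797 m): east 1797 sin 166° = 434.73, north 1797 cos 166° = -1743.62
Leg 2 (276°, 1157 m): east 1157 sin 276° = -1150.66, north 1157 cos 276° = 120.94
Leg 3 (137°, 273 m): east 273 sin 137° = 186.19, north 273 cos 137° = -199.66
Leg 4 (S43°W, 656 m): east 656 sin 223° = -447.39, north 656 cos 223° = -479.77
Net displacement: -977.13 east, -2302.11 north. Direction back to start is (977.13, 2302.11): bearing = atan2(977.13, 2302.11) mod 360° = 23.00° ≈ 023°.

023°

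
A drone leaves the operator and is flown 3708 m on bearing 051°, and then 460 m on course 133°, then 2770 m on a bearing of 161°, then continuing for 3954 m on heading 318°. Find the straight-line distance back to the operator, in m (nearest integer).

2765 m

Leg 1 (051°, 3708 m): east 3708 sin 51° = 2881.66, north 3708 cos 51° = 2333.52
Leg 2 (133°, 460 m): east 460 sin 133° = 336.42, north 460 cos 133° = -313.72
Leg 3 (161°, 2770 m): east 2770 sin 161° = 901.82, north 2770 cos 161° = -2619.09
Leg 4 (318°, 3954 m): east 3954 sin 318° = -2645.74, north 3954 cos 318° = 2938.39
Net: 1474.16 east, 2339.11 north. Distance = √((1474.16)² + (2339.11)²) = 2764.884 m.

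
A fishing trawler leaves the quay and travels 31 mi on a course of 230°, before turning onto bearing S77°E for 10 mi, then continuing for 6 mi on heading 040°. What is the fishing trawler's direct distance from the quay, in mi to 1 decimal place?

20.3 mi

Leg 1 (230°, 31 mi): east 31 sin 230° = -23.75, north 31 cos 230° = -19.93
Leg 2 (S77°E, 10 mi): east 10 sin 103° = 9.74, north 10 cos 103° = -2.25
Leg 3 (040°, 6 mi): east 6 sin 40° = 3.86, north 6 cos 40° = 4.60
Net: -10.15 east, -17.58 north. Distance = √((-10.15)² + (-17.58)²) = 20.298 mi.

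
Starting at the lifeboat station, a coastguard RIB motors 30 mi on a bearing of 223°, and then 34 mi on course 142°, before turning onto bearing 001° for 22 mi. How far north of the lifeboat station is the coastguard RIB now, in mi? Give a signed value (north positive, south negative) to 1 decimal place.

Leg 1 (223°, 30 mi): east 30 sin 223° = -20.46, north 30 cos 223° = -21.94
Leg 2 (142°, 34 mi): east 34 sin 142° = 20.93, north 34 cos 142° = -26.79
Leg 3 (001°, 22 mi): east 22 sin 1° = 0.38, north 22 cos 1° = 22.00
Net north component: -26.74 mi.

-26.7 mi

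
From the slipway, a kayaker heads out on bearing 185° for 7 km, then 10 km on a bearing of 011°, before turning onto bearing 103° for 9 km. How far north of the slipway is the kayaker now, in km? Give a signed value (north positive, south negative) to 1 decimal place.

0.8 km

Leg 1 (185°, 7 km): east 7 sin 185° = -0.61, north 7 cos 185° = -6.97
Leg 2 (011°, 10 km): east 10 sin 11° = 1.91, north 10 cos 11° = 9.82
Leg 3 (103°, 9 km): east 9 sin 103° = 8.77, north 9 cos 103° = -2.02
Net north component: 0.82 km.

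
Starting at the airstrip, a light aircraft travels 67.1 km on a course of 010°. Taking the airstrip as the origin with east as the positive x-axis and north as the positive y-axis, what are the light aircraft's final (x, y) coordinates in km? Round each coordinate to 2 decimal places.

(11.65, 66.08)

Leg 1 (010°, 67.1 km): east 67.1 sin 10° = 11.65, north 67.1 cos 10° = 66.08
Summing: 11.65 km east, 66.08 km north → (11.65, 66.08).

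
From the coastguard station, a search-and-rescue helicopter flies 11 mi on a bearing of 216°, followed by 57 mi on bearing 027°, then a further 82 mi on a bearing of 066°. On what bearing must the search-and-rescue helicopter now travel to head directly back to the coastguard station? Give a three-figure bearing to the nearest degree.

231°

Leg 1 (216°, 11 mi): east 11 sin 216° = -6.47, north 11 cos 216° = -8.90
Leg 2 (027°, 57 mi): east 57 sin 27° = 25.88, north 57 cos 27° = 50.79
Leg 3 (066°, 82 mi): east 82 sin 66° = 74.91, north 82 cos 66° = 33.35
Net displacement: 94.32 east, 75.24 north. Direction back to start is (-94.32, -75.24): bearing = atan2(-94.32, -75.24) mod 360° = 231.42° ≈ 231°.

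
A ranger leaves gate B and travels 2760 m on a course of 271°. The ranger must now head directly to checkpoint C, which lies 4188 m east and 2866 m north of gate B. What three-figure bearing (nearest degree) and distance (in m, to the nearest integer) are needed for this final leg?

Leg 1 (271°, 2760 m): east 2760 sin 271° = -2759.58, north 2760 cos 271° = 48.17
Current position: (-2759.58, 48.17). Target: (4188, 2866). Remaining: Δeast = 6947.58, Δnorth = 2817.83.
Bearing = atan2(6947.58, 2817.83) mod 360° = 67.92°; distance = √((6947.58)² + (2817.83)²) = 7497.269 m.

068°, 7497 m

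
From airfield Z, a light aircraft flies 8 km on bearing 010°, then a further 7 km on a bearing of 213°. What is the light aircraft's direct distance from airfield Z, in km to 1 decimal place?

3.1 km

Leg 1 (010°, 8 km): east 8 sin 10° = 1.39, north 8 cos 10° = 7.88
Leg 2 (213°, 7 km): east 7 sin 213° = -3.81, north 7 cos 213° = -5.87
Net: -2.42 east, 2.01 north. Distance = √((-2.42)² + (2.01)²) = 3.147 km.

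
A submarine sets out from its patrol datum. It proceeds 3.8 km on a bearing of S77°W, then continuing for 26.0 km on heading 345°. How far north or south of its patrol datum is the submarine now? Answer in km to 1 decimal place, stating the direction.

Leg 1 (S77°W, 3.8 km): east 3.8 sin 257° = -3.70, north 3.8 cos 257° = -0.85
Leg 2 (345°, 26.0 km): east 26.0 sin 345° = -6.73, north 26.0 cos 345° = 25.11
Net north component: 24.26 km.

24.3 km north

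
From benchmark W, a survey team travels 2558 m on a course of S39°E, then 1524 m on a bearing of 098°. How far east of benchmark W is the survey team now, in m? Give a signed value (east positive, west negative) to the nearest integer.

Leg 1 (S39°E, 2558 m): east 2558 sin 141° = 1609.80, north 2558 cos 141° = -1987.94
Leg 2 (098°, 1524 m): east 1524 sin 98° = 1509.17, north 1524 cos 98° = -212.10
Net east component: 3118.97 m.

3119 m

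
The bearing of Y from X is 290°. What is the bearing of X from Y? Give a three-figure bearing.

Back-bearing = 290° − 180° = 110°.

110°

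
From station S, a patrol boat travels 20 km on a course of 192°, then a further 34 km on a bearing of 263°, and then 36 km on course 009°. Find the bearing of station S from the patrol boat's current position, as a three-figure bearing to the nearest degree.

110°

Leg 1 (192°, 20 km): east 20 sin 192° = -4.16, north 20 cos 192° = -19.56
Leg 2 (263°, 34 km): east 34 sin 263° = -33.75, north 34 cos 263° = -4.14
Leg 3 (009°, 36 km): east 36 sin 9° = 5.63, north 36 cos 9° = 35.56
Net displacement: -32.27 east, 11.85 north. Direction back to start is (32.27, -11.85): bearing = atan2(32.27, -11.85) mod 360° = 110.16° ≈ 110°.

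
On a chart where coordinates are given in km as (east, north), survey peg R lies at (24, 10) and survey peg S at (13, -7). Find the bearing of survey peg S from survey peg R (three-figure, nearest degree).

Δeast = 13 − 24 = -11.00; Δnorth = -7 − 10 = -17.00.
Bearing = atan2(Δeast, Δnorth) mod 360° = 212.91° ≈ 213°.

213°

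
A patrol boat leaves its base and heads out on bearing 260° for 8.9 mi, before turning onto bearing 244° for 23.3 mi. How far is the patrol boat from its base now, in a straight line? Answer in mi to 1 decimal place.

Leg 1 (260°, 8.9 mi): east 8.9 sin 260° = -8.76, north 8.9 cos 260° = -1.55
Leg 2 (244°, 23.3 mi): east 23.3 sin 244° = -20.94, north 23.3 cos 244° = -10.21
Net: -29.71 east, -11.76 north. Distance = √((-29.71)² + (-11.76)²) = 31.950 mi.

31.9 mi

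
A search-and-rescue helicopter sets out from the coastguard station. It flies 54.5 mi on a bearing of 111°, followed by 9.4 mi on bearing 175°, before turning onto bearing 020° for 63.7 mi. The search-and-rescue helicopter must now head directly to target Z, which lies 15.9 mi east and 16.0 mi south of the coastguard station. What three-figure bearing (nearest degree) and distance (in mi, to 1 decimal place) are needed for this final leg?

231°, 74.3 mi

Leg 1 (111°, 54.5 mi): east 54.5 sin 111° = 50.88, north 54.5 cos 111° = -19.53
Leg 2 (175°, 9.4 mi): east 9.4 sin 175° = 0.82, north 9.4 cos 175° = -9.36
Leg 3 (020°, 63.7 mi): east 63.7 sin 20° = 21.79, north 63.7 cos 20° = 59.86
Current position: (73.49, 30.96). Target: (15.9, -16.0). Remaining: Δeast = -57.59, Δnorth = -46.96.
Bearing = atan2(-57.59, -46.96) mod 360° = 230.80°; distance = √((-57.59)² + (-46.96)²) = 74.308 mi.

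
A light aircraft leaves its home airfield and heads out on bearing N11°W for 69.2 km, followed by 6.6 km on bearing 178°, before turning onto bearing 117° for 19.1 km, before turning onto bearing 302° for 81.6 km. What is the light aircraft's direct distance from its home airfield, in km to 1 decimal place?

115.9 km

Leg 1 (N11°W, 69.2 km): east 69.2 sin 349° = -13.20, north 69.2 cos 349° = 67.93
Leg 2 (178°, 6.6 km): east 6.6 sin 178° = 0.23, north 6.6 cos 178° = -6.60
Leg 3 (117°, 19.1 km): east 19.1 sin 117° = 17.02, north 19.1 cos 117° = -8.67
Leg 4 (302°, 81.6 km): east 81.6 sin 302° = -69.20, north 81.6 cos 302° = 43.24
Net: -65.16 east, 95.90 north. Distance = √((-65.16)² + (95.90)²) = 115.943 km.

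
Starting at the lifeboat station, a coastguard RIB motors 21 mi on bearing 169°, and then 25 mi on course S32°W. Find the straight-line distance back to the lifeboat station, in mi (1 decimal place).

42.8 mi

Leg 1 (169°, 21 mi): east 21 sin 169° = 4.01, north 21 cos 169° = -20.61
Leg 2 (S32°W, 25 mi): east 25 sin 212° = -13.25, north 25 cos 212° = -21.20
Net: -9.24 east, -41.82 north. Distance = √((-9.24)² + (-41.82)²) = 42.824 mi.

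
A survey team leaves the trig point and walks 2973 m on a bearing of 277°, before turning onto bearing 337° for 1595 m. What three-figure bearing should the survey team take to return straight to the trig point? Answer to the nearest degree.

Leg 1 (277°, 2973 m): east 2973 sin 277° = -2950.84, north 2973 cos 277° = 362.32
Leg 2 (337°, 1595 m): east 1595 sin 337° = -623.22, north 1595 cos 337° = 1468.21
Net displacement: -3574.06 east, 1830.52 north. Direction back to start is (3574.06, -1830.52): bearing = atan2(3574.06, -1830.52) mod 360° = 117.12° ≈ 117°.

117°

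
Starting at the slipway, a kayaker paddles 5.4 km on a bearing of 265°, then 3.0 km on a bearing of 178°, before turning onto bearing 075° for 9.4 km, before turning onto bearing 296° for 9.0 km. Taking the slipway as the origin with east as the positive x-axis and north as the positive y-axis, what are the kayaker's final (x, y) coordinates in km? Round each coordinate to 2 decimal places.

(-4.28, 2.91)

Leg 1 (265°, 5.4 km): east 5.4 sin 265° = -5.38, north 5.4 cos 265° = -0.47
Leg 2 (178°, 3.0 km): east 3.0 sin 178° = 0.10, north 3.0 cos 178° = -3.00
Leg 3 (075°, 9.4 km): east 9.4 sin 75° = 9.08, north 9.4 cos 75° = 2.43
Leg 4 (296°, 9.0 km): east 9.0 sin 296° = -8.09, north 9.0 cos 296° = 3.95
Summing: -4.28 km east, 2.91 km north → (-4.28, 2.91).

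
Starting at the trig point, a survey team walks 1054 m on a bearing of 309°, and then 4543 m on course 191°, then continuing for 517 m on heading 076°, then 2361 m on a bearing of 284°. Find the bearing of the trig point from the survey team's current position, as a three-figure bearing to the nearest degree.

Leg 1 (309°, 1054 m): east 1054 sin 309° = -819.11, north 1054 cos 309° = 663.30
Leg 2 (191°, 4543 m): east 4543 sin 191° = -866.85, north 4543 cos 191° = -4459.53
Leg 3 (076°, 517 m): east 517 sin 76° = 501.64, north 517 cos 76° = 125.07
Leg 4 (284°, 2361 m): east 2361 sin 284° = -2290.87, north 2361 cos 284° = 571.18
Net displacement: -3475.18 east, -3099.98 north. Direction back to start is (3475.18, 3099.98): bearing = atan2(3475.18, 3099.98) mod 360° = 48.27° ≈ 048°.

048°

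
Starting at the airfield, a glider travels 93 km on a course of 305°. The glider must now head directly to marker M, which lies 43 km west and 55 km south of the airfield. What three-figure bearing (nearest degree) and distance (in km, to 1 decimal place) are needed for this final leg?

Leg 1 (305°, 93 km): east 93 sin 305° = -76.18, north 93 cos 305° = 53.34
Current position: (-76.18, 53.34). Target: (-43, -55). Remaining: Δeast = 33.18, Δnorth = -108.34.
Bearing = atan2(33.18, -108.34) mod 360° = 162.97°; distance = √((33.18)² + (-108.34)²) = 113.310 km.

163°, 113.3 km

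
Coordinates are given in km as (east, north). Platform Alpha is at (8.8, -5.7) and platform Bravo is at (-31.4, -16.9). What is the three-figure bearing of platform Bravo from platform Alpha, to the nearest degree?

Δeast = -31.4 − 8.8 = -40.20; Δnorth = -16.9 − -5.7 = -11.20.
Bearing = atan2(Δeast, Δnorth) mod 360° = 254.43° ≈ 254°.

254°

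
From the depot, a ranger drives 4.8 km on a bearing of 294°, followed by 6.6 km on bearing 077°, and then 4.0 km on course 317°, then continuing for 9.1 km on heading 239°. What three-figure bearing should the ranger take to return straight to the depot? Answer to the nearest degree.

Leg 1 (294°, 4.8 km): east 4.8 sin 294° = -4.39, north 4.8 cos 294° = 1.95
Leg 2 (077°, 6.6 km): east 6.6 sin 77° = 6.43, north 6.6 cos 77° = 1.48
Leg 3 (317°, 4.0 km): east 4.0 sin 317° = -2.73, north 4.0 cos 317° = 2.93
Leg 4 (239°, 9.1 km): east 9.1 sin 239° = -7.80, north 9.1 cos 239° = -4.69
Net displacement: -8.48 east, 1.68 north. Direction back to start is (8.48, -1.68): bearing = atan2(8.48, -1.68) mod 360° = 101.17° ≈ 101°.

101°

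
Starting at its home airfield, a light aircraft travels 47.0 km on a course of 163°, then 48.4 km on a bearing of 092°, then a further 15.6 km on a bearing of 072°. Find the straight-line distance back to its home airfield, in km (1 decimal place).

87.6 km

Leg 1 (163°, 47.0 km): east 47.0 sin 163° = 13.74, north 47.0 cos 163° = -44.95
Leg 2 (092°, 48.4 km): east 48.4 sin 92° = 48.37, north 48.4 cos 92° = -1.69
Leg 3 (072°, 15.6 km): east 15.6 sin 72° = 14.84, north 15.6 cos 72° = 4.82
Net: 76.95 east, -41.81 north. Distance = √((76.95)² + (-41.81)²) = 87.576 km.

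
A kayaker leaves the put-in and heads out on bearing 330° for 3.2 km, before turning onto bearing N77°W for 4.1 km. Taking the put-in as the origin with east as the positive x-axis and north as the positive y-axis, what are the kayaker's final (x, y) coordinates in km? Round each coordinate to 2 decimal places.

Leg 1 (330°, 3.2 km): east 3.2 sin 330° = -1.60, north 3.2 cos 330° = 2.77
Leg 2 (N77°W, 4.1 km): east 4.1 sin 283° = -3.99, north 4.1 cos 283° = 0.92
Summing: -5.59 km east, 3.69 km north → (-5.59, 3.69).

(-5.59, 3.69)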